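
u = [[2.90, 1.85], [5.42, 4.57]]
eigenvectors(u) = [[-0.60, -0.41], [0.80, -0.91]]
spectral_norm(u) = 7.87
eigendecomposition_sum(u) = [[0.29, -0.13], [-0.38, 0.17]] + [[2.61,1.98], [5.8,4.40]]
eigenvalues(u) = [0.46, 7.01]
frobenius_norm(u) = 7.88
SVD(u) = [[-0.43, -0.9], [-0.90, 0.43]] @ diag([7.869291115046155, 0.40994798042632613]) @ [[-0.78, -0.63],[-0.63, 0.78]]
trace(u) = 7.47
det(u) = 3.23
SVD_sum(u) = [[2.67,2.14], [5.53,4.43]] + [[0.23,-0.29], [-0.11,0.14]]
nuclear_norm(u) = 8.28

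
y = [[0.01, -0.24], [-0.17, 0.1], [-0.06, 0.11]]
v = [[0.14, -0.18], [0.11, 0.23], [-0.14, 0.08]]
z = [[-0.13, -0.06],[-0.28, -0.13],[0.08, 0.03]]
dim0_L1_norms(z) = [0.49, 0.22]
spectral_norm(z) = 0.35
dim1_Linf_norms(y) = [0.24, 0.17, 0.11]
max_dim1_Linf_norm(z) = 0.28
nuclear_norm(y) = 0.45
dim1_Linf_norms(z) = [0.13, 0.28, 0.08]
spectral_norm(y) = 0.30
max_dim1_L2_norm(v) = 0.25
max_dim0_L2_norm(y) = 0.28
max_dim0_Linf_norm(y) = 0.24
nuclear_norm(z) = 0.36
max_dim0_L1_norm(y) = 0.45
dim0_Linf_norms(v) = [0.14, 0.23]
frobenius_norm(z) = 0.35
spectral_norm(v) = 0.31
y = z + v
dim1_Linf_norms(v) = [0.18, 0.23, 0.14]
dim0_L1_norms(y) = [0.24, 0.45]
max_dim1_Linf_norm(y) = 0.24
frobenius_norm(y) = 0.34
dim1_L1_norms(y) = [0.25, 0.27, 0.17]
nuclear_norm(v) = 0.53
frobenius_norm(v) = 0.38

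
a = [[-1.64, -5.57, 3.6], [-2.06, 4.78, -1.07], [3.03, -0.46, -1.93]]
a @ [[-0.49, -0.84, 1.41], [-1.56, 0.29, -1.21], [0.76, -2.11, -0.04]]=[[12.23, -7.83, 4.28], [-7.26, 5.37, -8.65], [-2.23, 1.39, 4.91]]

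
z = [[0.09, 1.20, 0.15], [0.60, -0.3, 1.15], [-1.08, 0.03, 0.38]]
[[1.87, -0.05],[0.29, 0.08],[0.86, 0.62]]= z @ [[-0.45, -0.47], [1.48, -0.04], [0.87, 0.3]]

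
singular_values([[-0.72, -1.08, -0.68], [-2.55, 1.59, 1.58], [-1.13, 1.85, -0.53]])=[3.79, 1.57, 1.36]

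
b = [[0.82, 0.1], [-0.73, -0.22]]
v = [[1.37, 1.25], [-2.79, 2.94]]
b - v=[[-0.55,-1.15], [2.06,-3.16]]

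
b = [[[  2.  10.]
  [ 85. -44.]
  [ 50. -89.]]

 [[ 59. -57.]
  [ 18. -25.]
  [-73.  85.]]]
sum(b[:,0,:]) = 14.0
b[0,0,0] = 2.0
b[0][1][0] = 85.0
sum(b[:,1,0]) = 103.0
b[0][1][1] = -44.0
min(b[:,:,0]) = -73.0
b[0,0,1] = 10.0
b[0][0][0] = 2.0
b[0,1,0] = 85.0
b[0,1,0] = 85.0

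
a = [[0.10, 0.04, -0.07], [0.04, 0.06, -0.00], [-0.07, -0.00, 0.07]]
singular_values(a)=[0.17, 0.06, 0.0]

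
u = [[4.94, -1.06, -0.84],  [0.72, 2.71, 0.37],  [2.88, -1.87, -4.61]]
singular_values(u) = [7.09, 3.45, 2.26]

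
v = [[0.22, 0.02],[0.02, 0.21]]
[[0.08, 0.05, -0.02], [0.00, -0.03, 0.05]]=v @ [[0.36, 0.26, -0.13], [-0.02, -0.17, 0.24]]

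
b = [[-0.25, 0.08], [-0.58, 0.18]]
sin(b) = [[-0.25, 0.08], [-0.58, 0.18]]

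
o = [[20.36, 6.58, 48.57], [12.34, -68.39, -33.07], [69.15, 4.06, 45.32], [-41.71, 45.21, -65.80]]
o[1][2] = -33.07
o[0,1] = 6.58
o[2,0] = 69.15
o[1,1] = -68.39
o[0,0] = 20.36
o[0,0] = 20.36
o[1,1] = -68.39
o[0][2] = 48.57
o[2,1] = 4.06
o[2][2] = 45.32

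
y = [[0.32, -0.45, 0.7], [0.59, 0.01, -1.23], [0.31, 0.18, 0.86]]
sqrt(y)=[[0.7, -0.37, 0.22], [0.55, 0.59, -0.86], [0.14, 0.15, 0.98]]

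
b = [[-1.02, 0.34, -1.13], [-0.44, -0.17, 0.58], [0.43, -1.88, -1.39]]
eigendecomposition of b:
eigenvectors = [[-0.93+0.00j, (0.65+0j), 0.65-0.00j], [(-0.2+0j), (-0.12+0.4j), (-0.12-0.4j)], [(-0.31+0j), (-0.26-0.58j), -0.26+0.58j]]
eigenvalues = [(-1.32+0j), (-0.63+1.22j), (-0.63-1.22j)]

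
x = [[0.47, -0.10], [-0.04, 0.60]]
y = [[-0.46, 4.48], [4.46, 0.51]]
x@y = [[-0.66, 2.05], [2.69, 0.13]]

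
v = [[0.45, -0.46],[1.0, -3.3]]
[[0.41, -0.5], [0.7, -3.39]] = v @ [[1.00, -0.09], [0.09, 1.00]]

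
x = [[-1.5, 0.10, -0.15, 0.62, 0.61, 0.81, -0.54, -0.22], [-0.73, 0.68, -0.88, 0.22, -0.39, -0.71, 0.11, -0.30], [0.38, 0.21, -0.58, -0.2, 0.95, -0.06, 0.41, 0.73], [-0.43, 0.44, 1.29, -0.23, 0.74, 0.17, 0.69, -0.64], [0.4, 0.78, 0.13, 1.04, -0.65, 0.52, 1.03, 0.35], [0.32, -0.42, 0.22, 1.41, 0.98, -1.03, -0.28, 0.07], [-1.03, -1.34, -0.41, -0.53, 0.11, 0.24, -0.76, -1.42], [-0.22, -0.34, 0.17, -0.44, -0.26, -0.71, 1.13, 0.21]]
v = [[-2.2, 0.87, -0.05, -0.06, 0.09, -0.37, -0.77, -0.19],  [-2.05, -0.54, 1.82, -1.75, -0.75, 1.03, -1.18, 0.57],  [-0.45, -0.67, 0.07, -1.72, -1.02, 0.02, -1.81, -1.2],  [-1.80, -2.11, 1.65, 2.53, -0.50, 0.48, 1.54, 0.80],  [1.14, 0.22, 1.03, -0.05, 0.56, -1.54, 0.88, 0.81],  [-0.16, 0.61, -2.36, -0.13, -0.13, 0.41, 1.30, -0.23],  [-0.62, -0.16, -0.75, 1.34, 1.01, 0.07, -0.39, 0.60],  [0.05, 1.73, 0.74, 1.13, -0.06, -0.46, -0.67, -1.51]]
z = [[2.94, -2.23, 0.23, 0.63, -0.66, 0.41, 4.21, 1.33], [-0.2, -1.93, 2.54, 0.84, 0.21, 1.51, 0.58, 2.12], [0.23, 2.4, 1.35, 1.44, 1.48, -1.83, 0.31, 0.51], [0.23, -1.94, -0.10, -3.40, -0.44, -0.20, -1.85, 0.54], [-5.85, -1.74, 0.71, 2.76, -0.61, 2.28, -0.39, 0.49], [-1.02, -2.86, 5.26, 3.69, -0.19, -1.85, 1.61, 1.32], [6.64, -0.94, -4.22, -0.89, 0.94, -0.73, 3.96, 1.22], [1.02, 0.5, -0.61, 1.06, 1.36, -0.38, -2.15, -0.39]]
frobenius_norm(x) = 5.36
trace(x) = -3.86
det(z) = -375.10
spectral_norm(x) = 3.10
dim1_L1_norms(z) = [12.64, 9.93, 9.55, 8.7, 14.83, 17.8, 19.54, 7.47]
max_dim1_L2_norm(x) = 2.44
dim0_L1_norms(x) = [5.01, 4.31, 3.83, 4.69, 4.69, 4.25, 4.95, 3.94]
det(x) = 41.42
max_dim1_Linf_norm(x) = 1.5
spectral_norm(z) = 11.76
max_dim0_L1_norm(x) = 5.01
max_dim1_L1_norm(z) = 19.54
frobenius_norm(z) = 16.99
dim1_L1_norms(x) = [4.55, 4.02, 3.52, 4.63, 4.9, 4.73, 5.84, 3.48]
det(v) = -6.94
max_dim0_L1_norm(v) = 8.71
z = x @ v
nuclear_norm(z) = 37.68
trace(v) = -1.07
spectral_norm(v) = 4.89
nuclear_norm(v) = 21.16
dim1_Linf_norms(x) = [1.5, 0.88, 0.95, 1.29, 1.04, 1.41, 1.42, 1.13]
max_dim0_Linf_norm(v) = 2.53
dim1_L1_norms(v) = [4.6, 9.69, 6.96, 11.41, 6.23, 5.33, 4.94, 6.35]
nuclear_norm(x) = 14.04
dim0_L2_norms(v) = [3.77, 3.06, 3.71, 3.94, 1.79, 2.05, 3.27, 2.41]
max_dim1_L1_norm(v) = 11.41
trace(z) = 0.07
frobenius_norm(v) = 8.76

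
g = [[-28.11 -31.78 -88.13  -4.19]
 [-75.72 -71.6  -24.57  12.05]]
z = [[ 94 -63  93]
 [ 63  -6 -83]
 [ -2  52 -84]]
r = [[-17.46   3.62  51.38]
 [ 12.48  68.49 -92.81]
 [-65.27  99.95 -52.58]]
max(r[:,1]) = 99.95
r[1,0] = 12.48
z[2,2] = -84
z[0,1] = -63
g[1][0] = -75.72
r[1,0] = 12.48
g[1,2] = -24.57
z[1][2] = -83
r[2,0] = -65.27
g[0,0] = -28.11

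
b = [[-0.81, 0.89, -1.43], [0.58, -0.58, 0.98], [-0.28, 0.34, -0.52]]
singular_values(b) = [2.36, 0.04, 0.0]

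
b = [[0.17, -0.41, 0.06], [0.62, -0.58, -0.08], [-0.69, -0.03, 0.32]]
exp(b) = [[1.04, -0.33, 0.09], [0.52, 0.47, -0.05], [-0.86, 0.11, 1.35]]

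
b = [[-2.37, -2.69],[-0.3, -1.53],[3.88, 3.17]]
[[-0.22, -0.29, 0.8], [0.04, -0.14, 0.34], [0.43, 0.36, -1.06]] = b @ [[0.16, 0.02, -0.11], [-0.06, 0.09, -0.20]]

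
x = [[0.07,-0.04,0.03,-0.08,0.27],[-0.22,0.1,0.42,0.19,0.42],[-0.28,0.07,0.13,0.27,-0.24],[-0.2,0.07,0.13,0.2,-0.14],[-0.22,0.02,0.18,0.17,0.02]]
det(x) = -0.00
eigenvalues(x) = [(0.37+0j), (0.08+0.25j), (0.08-0.25j), 0j, (-0.01+0j)]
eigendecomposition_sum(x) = [[-0.04-0.00j, 0.02+0.00j, 0.03-0.00j, (0.04+0j), -0.04-0.00j], [(-0.56-0j), (0.3+0j), 0.36-0.00j, 0.62+0.00j, -0.57-0.00j], [(-0.14-0j), 0.08+0.00j, 0.09-0.00j, (0.16+0j), -0.15-0.00j], [-0.16-0.00j, (0.09+0j), (0.11-0j), 0.18+0.00j, (-0.17-0j)], [-0.16-0.00j, (0.09+0j), (0.1-0j), 0.18+0.00j, -0.16-0.00j]] + [[0.06+0.07j, (-0.03+0.02j), 0.01-0.03j, (-0.07-0.04j), (0.15-0j)], [0.17+0.22j, (-0.1+0.05j), (0.02-0.11j), -0.21-0.14j, (0.5+0.02j)], [-0.07+0.02j, (-0-0.03j), 0.02+0.02j, 0.05-0.04j, (-0.05+0.12j)], [-0.02+0.03j, (-0.01-0.01j), (0.01-0j), (0.01-0.03j), (0.01+0.06j)], [(-0.03+0.09j), -0.03-0.02j, (0.04-0.01j), -0.00-0.09j, 0.09+0.15j]] + [[(0.06-0.07j), (-0.03-0.02j), (0.01+0.03j), (-0.07+0.04j), 0.15+0.00j], [0.17-0.22j, -0.10-0.05j, (0.02+0.11j), (-0.21+0.14j), (0.5-0.02j)], [(-0.07-0.02j), -0.00+0.03j, (0.02-0.02j), 0.05+0.04j, (-0.05-0.12j)], [(-0.02-0.03j), -0.01+0.01j, 0.01+0.00j, 0.01+0.03j, 0.01-0.06j], [(-0.03-0.09j), -0.03+0.02j, 0.04+0.01j, -0.00+0.09j, (0.09-0.15j)]] + [[0.00+0.00j,  -0.00-0.00j,  -0.00+0.00j,  -0j,  0.00+0.00j], [-0.00-0.00j,  0.00+0.00j,  -0j,  (-0+0j),  -0.00-0.00j], [0.00+0.00j,  -0.00-0.00j,  -0.00+0.00j,  -0j,  0j], [0j,  (-0-0j),  -0.00+0.00j,  0.00-0.00j,  0j], [(-0-0j),  0.00+0.00j,  -0j,  -0.00+0.00j,  (-0-0j)]] + [[-0.00-0.00j, (-0+0j), -0.01+0.00j, 0.01+0.00j, 0.00-0.00j],  [0j, -0j, 0.01-0.00j, -0.01-0.00j, -0.00+0.00j],  [(-0-0j), (-0+0j), (-0.01+0j), (0.01+0j), 0.00-0.00j],  [-0.00-0.00j, -0.00+0.00j, (-0+0j), 0.00+0.00j, -0j],  [0j, -0j, -0j, -0.00-0.00j, -0.00+0.00j]]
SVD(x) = [[-0.02, -0.48, -0.51, -0.67, 0.25], [0.73, -0.56, 0.35, 0.05, -0.17], [0.42, 0.57, -0.13, -0.5, -0.48], [0.35, 0.35, 0.25, -0.15, 0.82], [0.41, 0.09, -0.73, 0.53, 0.11]] @ diag([0.7888371755833125, 0.6083011537141118, 0.06275782861545798, 0.019078230479926957, 0.0017586577410726406]) @ [[-0.56, 0.17, 0.61, 0.50, 0.20], [-0.26, 0.05, -0.19, 0.28, -0.90], [0.51, 0.8, 0.28, 0.01, -0.16], [-0.14, -0.18, 0.6, -0.7, -0.31], [0.59, -0.55, 0.40, 0.42, -0.15]]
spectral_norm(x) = 0.79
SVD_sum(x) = [[0.01,-0.0,-0.01,-0.01,-0.0], [-0.32,0.1,0.35,0.29,0.12], [-0.19,0.06,0.20,0.17,0.07], [-0.15,0.05,0.17,0.14,0.06], [-0.18,0.06,0.2,0.16,0.07]] + [[0.08,  -0.01,  0.05,  -0.08,  0.26], [0.09,  -0.02,  0.06,  -0.10,  0.31], [-0.09,  0.02,  -0.06,  0.10,  -0.31], [-0.06,  0.01,  -0.04,  0.06,  -0.19], [-0.01,  0.00,  -0.01,  0.02,  -0.05]] + [[-0.02, -0.03, -0.01, -0.00, 0.01], [0.01, 0.02, 0.01, 0.0, -0.0], [-0.0, -0.01, -0.0, -0.0, 0.00], [0.01, 0.01, 0.0, 0.0, -0.0], [-0.02, -0.04, -0.01, -0.00, 0.01]] + [[0.00, 0.00, -0.01, 0.01, 0.0], [-0.0, -0.00, 0.0, -0.0, -0.00], [0.0, 0.0, -0.01, 0.01, 0.0], [0.0, 0.0, -0.0, 0.0, 0.0], [-0.00, -0.0, 0.01, -0.01, -0.0]] + [[0.00, -0.00, 0.00, 0.00, -0.0], [-0.0, 0.0, -0.00, -0.00, 0.0], [-0.00, 0.00, -0.0, -0.00, 0.0], [0.00, -0.00, 0.0, 0.00, -0.00], [0.00, -0.0, 0.0, 0.00, -0.0]]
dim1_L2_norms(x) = [0.29, 0.67, 0.48, 0.35, 0.33]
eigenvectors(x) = [[0.07+0.00j, -0.27+0.01j, (-0.27-0.01j), 0.59+0.00j, (-0.46+0j)], [(0.9+0j), -0.88+0.00j, (-0.88-0j), -0.53+0.00j, (0.52+0j)], [(0.23+0j), (0.08-0.21j), 0.08+0.21j, (0.31+0j), -0.66+0.00j], [0.26+0.00j, (-0.03-0.1j), -0.03+0.10j, (0.51+0j), (-0.02+0j)], [(0.26+0j), (-0.17-0.25j), -0.17+0.25j, (-0.11+0j), 0.28+0.00j]]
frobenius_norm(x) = 1.00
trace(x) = 0.52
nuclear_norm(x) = 1.48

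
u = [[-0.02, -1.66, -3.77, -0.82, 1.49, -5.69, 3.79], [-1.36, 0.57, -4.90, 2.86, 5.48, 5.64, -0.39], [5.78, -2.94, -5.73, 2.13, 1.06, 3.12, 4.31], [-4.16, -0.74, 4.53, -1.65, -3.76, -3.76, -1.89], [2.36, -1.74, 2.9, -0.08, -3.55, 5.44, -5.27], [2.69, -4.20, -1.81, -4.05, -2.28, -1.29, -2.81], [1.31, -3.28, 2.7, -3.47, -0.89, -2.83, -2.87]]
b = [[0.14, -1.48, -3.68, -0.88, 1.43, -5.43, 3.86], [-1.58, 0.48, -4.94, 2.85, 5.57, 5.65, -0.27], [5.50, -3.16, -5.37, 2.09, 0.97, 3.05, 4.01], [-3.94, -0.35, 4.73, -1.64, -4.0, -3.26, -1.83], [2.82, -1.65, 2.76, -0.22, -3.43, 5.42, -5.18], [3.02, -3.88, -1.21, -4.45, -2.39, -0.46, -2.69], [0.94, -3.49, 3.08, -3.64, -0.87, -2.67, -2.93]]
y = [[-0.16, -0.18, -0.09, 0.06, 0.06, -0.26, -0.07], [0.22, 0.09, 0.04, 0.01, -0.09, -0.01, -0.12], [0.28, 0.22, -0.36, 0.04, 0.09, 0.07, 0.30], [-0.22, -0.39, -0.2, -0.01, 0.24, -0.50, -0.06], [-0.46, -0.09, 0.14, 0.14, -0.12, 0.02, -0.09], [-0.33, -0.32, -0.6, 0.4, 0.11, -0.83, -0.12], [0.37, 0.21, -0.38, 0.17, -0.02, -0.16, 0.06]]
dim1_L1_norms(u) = [17.24, 21.2, 25.07, 20.49, 21.34, 19.13, 17.35]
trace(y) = -1.33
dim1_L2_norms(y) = [0.38, 0.28, 0.6, 0.74, 0.53, 1.2, 0.62]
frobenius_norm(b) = 23.00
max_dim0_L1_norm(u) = 27.77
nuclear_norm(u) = 48.95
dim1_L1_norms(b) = [16.9, 21.34, 24.15, 19.75, 21.48, 18.1, 17.62]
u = b + y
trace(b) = -13.21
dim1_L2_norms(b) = [7.93, 9.91, 9.99, 8.41, 9.29, 7.66, 7.23]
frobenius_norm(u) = 23.24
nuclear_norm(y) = 3.15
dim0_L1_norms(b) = [17.94, 14.49, 25.77, 15.77, 18.66, 25.94, 20.77]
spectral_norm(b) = 15.54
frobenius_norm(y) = 1.80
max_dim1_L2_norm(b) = 9.99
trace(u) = -14.54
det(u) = 34113.16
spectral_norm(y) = 1.44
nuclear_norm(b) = 48.58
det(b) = 40090.67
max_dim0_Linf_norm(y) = 0.83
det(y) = 0.00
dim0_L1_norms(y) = [2.04, 1.5, 1.81, 0.83, 0.73, 1.85, 0.82]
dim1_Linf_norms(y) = [0.26, 0.22, 0.36, 0.5, 0.46, 0.83, 0.38]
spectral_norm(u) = 15.67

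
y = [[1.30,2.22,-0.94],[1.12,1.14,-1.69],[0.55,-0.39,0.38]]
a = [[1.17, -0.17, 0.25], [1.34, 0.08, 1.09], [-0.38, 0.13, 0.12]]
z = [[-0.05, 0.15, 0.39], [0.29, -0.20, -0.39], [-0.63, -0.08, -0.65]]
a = y @ z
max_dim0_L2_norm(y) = 2.53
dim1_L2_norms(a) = [1.21, 1.73, 0.42]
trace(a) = 1.37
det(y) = -2.30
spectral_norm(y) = 3.49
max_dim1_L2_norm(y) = 2.74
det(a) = -0.01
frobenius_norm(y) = 3.68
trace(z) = -0.90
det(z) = 0.00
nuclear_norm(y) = 5.12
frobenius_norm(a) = 2.15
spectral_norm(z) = 0.97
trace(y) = 2.82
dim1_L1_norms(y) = [4.46, 3.95, 1.32]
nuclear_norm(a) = 2.66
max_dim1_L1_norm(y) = 4.46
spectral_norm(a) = 2.07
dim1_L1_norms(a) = [1.59, 2.51, 0.63]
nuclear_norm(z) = 1.56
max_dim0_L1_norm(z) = 1.43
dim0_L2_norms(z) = [0.7, 0.26, 0.85]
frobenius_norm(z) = 1.13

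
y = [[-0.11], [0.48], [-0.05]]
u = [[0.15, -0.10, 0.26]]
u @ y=[[-0.08]]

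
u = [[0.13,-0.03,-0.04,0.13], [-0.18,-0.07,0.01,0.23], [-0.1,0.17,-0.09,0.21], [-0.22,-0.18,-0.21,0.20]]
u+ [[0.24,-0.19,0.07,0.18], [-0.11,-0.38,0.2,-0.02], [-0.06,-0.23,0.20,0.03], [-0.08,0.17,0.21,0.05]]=[[0.37,  -0.22,  0.03,  0.31], [-0.29,  -0.45,  0.21,  0.21], [-0.16,  -0.06,  0.11,  0.24], [-0.30,  -0.01,  0.0,  0.25]]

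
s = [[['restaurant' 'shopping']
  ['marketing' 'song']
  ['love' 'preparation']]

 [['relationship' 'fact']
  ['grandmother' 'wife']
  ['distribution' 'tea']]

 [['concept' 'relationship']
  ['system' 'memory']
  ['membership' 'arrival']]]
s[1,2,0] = 'distribution'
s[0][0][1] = 'shopping'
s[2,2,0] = 'membership'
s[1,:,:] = [['relationship', 'fact'], ['grandmother', 'wife'], ['distribution', 'tea']]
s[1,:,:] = [['relationship', 'fact'], ['grandmother', 'wife'], ['distribution', 'tea']]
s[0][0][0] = 'restaurant'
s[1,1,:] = ['grandmother', 'wife']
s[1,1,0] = 'grandmother'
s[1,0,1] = 'fact'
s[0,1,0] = 'marketing'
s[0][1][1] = 'song'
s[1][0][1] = 'fact'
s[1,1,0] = 'grandmother'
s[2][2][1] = 'arrival'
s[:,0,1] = ['shopping', 'fact', 'relationship']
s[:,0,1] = ['shopping', 'fact', 'relationship']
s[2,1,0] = 'system'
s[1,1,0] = 'grandmother'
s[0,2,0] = 'love'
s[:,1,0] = ['marketing', 'grandmother', 'system']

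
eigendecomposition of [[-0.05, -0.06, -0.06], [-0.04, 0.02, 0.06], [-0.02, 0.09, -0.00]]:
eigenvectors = [[0.47+0.00j, (-0.65+0j), (-0.65-0j)], [-0.63+0.00j, -0.28-0.42j, -0.28+0.42j], [-0.61+0.00j, (0.08+0.56j), (0.08-0.56j)]]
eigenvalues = [(0.11+0j), (-0.07+0.01j), (-0.07-0.01j)]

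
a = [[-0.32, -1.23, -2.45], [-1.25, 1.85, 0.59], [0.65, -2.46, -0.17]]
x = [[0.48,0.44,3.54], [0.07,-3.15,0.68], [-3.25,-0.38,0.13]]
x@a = [[1.6,-8.48,-1.52], [4.36,-7.59,-2.15], [1.6,2.97,7.72]]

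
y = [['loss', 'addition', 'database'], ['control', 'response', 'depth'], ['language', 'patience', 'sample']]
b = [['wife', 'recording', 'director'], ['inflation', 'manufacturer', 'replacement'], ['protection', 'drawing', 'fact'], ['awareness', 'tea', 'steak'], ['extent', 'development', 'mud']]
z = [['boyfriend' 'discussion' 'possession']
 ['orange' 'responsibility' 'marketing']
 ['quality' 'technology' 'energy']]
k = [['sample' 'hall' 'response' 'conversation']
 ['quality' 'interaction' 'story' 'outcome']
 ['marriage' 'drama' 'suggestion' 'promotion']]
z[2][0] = 'quality'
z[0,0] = 'boyfriend'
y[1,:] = ['control', 'response', 'depth']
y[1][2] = 'depth'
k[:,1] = ['hall', 'interaction', 'drama']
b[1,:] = ['inflation', 'manufacturer', 'replacement']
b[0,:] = ['wife', 'recording', 'director']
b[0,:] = ['wife', 'recording', 'director']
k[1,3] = 'outcome'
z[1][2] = 'marketing'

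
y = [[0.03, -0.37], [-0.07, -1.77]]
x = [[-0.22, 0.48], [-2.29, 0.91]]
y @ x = [[0.84, -0.32],  [4.07, -1.64]]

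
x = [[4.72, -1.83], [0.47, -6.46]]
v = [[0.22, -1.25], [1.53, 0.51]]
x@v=[[-1.76, -6.83], [-9.78, -3.88]]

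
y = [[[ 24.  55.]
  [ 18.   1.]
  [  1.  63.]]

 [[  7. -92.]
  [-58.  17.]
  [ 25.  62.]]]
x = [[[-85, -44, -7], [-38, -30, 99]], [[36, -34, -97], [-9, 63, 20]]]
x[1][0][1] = -34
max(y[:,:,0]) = 25.0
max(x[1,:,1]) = 63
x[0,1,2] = 99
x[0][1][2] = 99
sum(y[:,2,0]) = 26.0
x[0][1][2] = 99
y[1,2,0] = 25.0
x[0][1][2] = 99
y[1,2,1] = 62.0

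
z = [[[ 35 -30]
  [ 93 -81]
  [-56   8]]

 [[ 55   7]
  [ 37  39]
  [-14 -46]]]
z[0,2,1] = 8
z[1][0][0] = 55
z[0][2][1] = 8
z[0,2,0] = -56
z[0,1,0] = 93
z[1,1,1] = 39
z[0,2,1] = 8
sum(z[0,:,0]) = 72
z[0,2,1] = 8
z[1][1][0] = 37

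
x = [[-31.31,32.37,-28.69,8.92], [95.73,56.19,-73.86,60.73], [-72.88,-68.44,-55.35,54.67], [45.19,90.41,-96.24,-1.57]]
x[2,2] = -55.35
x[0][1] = 32.37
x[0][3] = 8.92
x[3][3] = -1.57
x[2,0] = -72.88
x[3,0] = 45.19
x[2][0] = -72.88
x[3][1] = 90.41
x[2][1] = -68.44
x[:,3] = [8.92, 60.73, 54.67, -1.57]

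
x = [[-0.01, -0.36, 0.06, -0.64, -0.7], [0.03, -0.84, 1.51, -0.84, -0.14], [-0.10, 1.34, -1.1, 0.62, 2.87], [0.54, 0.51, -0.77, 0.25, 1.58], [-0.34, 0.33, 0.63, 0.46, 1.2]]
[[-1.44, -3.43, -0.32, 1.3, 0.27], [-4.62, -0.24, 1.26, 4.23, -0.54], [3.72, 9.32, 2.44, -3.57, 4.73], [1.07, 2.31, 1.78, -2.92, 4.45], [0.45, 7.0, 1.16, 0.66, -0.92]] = x @ [[0.02, -2.7, 0.61, -0.87, 1.78], [4.21, 3.01, -0.29, 1.00, -1.13], [-0.29, 2.51, 0.37, 2.29, -2.02], [0.93, 1.29, -0.74, -1.87, -2.11], [-0.98, 2.43, 1.31, -0.46, 1.92]]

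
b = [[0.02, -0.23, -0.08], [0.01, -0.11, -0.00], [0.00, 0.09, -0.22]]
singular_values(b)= [0.27, 0.23, 0.0]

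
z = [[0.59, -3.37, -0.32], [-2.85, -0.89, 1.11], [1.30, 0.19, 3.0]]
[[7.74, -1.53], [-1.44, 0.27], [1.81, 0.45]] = z @ [[1.24, -0.15], [-2.10, 0.41], [0.20, 0.19]]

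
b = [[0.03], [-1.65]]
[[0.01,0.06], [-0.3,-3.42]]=b@[[0.18, 2.07]]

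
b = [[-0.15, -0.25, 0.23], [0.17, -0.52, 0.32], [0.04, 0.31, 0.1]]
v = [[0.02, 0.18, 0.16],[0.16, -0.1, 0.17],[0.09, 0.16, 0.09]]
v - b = [[0.17, 0.43, -0.07],[-0.01, 0.42, -0.15],[0.05, -0.15, -0.01]]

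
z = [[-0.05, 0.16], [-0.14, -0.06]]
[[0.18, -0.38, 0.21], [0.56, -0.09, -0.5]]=z@[[-3.93,  1.45,  2.63], [-0.09,  -1.90,  2.14]]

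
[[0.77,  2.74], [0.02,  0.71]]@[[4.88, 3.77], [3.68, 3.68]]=[[13.84, 12.99], [2.71, 2.69]]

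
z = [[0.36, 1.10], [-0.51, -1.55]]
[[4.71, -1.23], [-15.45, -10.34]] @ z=[[2.32,7.09], [-0.29,-0.97]]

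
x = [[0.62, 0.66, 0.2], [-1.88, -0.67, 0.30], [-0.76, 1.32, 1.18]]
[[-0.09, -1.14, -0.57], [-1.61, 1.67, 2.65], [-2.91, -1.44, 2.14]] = x @ [[1.37,-0.75,-1.06], [-1.43,-0.77,-0.32], [0.02,-0.84,1.49]]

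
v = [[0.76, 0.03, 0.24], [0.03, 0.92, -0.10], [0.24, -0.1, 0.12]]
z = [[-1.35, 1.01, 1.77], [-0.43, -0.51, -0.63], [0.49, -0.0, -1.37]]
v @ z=[[-0.92, 0.75, 1.0], [-0.49, -0.44, -0.39], [-0.22, 0.29, 0.32]]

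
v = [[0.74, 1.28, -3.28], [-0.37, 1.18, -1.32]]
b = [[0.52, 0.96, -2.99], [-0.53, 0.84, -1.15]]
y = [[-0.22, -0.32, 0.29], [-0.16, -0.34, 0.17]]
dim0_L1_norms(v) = [1.11, 2.46, 4.6]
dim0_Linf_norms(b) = [0.53, 0.96, 2.99]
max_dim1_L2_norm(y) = 0.48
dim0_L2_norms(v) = [0.83, 1.74, 3.54]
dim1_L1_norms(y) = [0.83, 0.67]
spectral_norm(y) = 0.63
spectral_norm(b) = 3.43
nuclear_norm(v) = 4.79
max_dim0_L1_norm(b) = 4.14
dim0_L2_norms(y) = [0.27, 0.47, 0.34]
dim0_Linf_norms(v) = [0.74, 1.28, 3.28]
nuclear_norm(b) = 4.24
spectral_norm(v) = 3.93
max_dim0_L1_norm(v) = 4.6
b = v + y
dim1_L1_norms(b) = [4.47, 2.52]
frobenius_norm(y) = 0.64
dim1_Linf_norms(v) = [3.28, 1.32]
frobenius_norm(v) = 4.03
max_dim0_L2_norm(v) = 3.54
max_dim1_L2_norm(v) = 3.6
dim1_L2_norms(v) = [3.6, 1.81]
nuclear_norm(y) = 0.71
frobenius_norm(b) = 3.53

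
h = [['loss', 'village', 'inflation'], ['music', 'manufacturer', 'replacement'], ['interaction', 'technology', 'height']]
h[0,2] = 'inflation'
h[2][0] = 'interaction'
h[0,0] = 'loss'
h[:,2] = ['inflation', 'replacement', 'height']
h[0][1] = 'village'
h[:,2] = ['inflation', 'replacement', 'height']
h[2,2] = 'height'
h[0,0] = 'loss'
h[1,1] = 'manufacturer'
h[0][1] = 'village'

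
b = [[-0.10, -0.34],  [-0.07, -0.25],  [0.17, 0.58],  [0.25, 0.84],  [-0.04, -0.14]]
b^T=[[-0.1, -0.07, 0.17, 0.25, -0.04], [-0.34, -0.25, 0.58, 0.84, -0.14]]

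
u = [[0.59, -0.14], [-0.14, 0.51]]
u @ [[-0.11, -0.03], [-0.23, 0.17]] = [[-0.03, -0.04],  [-0.10, 0.09]]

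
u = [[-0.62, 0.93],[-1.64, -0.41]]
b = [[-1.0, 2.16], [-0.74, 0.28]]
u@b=[[-0.07, -1.08],  [1.94, -3.66]]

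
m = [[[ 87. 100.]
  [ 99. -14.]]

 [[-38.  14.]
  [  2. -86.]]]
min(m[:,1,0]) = 2.0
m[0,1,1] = -14.0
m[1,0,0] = -38.0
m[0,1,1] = -14.0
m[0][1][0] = 99.0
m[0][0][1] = 100.0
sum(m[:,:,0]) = 150.0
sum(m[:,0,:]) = 163.0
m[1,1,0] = 2.0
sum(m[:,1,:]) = 1.0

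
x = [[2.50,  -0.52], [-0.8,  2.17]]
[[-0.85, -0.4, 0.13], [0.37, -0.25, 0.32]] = x@[[-0.33, -0.20, 0.09],  [0.05, -0.19, 0.18]]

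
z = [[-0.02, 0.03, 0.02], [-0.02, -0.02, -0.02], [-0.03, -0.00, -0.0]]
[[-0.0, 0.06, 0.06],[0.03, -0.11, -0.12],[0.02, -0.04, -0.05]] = z@[[-0.66, 1.48, 1.66],[0.57, 1.05, 0.74],[-1.57, 3.09, 3.56]]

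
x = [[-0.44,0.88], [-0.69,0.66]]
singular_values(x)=[1.35, 0.23]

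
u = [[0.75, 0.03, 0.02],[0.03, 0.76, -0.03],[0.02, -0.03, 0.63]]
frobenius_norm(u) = 1.24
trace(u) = 2.14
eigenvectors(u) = [[0.20, -0.76, -0.61], [-0.24, 0.57, -0.79], [-0.95, -0.31, 0.07]]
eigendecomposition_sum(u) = [[0.02, -0.03, -0.12], [-0.03, 0.04, 0.14], [-0.12, 0.14, 0.56]] + [[0.43, -0.32, 0.17], [-0.32, 0.24, -0.13], [0.17, -0.13, 0.07]] + [[0.30, 0.38, -0.04], [0.38, 0.49, -0.04], [-0.04, -0.04, 0.00]]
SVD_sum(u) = [[0.30, 0.38, -0.04], [0.38, 0.49, -0.04], [-0.04, -0.04, 0.0]] + [[0.43, -0.32, 0.17], [-0.32, 0.24, -0.13], [0.17, -0.13, 0.07]] + [[0.02, -0.03, -0.12], [-0.03, 0.04, 0.14], [-0.12, 0.14, 0.56]]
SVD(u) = [[-0.61, 0.76, -0.2], [-0.79, -0.57, 0.24], [0.07, 0.31, 0.95]] @ diag([0.786140307522135, 0.7357319866373628, 0.6181277058405023]) @ [[-0.61, -0.79, 0.07], [0.76, -0.57, 0.31], [-0.2, 0.24, 0.95]]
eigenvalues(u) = [0.62, 0.74, 0.79]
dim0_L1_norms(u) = [0.8, 0.82, 0.68]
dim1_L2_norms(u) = [0.75, 0.76, 0.63]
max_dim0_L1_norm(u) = 0.82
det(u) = 0.36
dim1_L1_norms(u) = [0.8, 0.82, 0.68]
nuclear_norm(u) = 2.14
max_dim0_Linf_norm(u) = 0.76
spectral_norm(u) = 0.79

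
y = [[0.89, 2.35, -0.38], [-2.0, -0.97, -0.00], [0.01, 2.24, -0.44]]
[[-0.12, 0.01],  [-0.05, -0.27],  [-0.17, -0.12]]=y @ [[0.07, 0.14], [-0.09, -0.01], [-0.08, 0.23]]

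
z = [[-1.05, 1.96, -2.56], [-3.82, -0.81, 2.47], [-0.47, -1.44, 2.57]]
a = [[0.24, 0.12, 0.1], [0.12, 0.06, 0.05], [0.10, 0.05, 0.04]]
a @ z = [[-0.76,0.23,-0.06], [-0.38,0.11,-0.03], [-0.31,0.10,-0.03]]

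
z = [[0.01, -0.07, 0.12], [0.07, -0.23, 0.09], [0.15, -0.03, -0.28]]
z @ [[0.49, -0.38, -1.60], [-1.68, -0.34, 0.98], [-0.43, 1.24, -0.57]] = [[0.07, 0.17, -0.15], [0.38, 0.16, -0.39], [0.24, -0.39, -0.11]]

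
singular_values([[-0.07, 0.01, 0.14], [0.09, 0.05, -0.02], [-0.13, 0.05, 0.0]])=[0.19, 0.11, 0.07]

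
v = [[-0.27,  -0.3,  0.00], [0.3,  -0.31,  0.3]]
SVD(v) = [[0.10,0.99], [0.99,-0.1]] @ diag([0.5266479870699347, 0.4020471336985081]) @ [[0.51, -0.64, 0.57], [-0.75, -0.66, -0.08]]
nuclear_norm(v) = 0.93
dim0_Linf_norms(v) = [0.3, 0.31, 0.3]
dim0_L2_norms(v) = [0.4, 0.43, 0.3]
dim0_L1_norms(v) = [0.57, 0.61, 0.3]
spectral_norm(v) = 0.53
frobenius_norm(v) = 0.66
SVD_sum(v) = [[0.03, -0.04, 0.03],[0.27, -0.34, 0.30]] + [[-0.30, -0.26, -0.03], [0.03, 0.03, 0.00]]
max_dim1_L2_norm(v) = 0.53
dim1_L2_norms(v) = [0.4, 0.53]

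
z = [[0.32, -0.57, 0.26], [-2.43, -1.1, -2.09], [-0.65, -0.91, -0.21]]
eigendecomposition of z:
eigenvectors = [[0.15, 0.69, 0.56], [0.90, -0.18, -0.79], [0.41, -0.70, 0.25]]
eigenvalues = [-2.45, 0.21, 1.25]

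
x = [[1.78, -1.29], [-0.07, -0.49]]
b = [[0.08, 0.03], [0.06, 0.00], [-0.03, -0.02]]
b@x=[[0.14, -0.12],[0.11, -0.08],[-0.05, 0.05]]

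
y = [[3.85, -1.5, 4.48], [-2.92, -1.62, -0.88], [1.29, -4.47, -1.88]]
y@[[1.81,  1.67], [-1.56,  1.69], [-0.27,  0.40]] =[[8.1,  5.69], [-2.52,  -7.97], [9.82,  -6.15]]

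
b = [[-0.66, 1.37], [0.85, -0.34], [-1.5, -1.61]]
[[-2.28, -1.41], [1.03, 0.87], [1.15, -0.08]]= b@ [[0.67,0.76], [-1.34,-0.66]]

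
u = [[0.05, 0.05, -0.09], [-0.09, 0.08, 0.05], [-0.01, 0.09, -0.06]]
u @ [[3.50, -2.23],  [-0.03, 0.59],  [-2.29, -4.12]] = [[0.38, 0.29], [-0.43, 0.04], [0.10, 0.32]]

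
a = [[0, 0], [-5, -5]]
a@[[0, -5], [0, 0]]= [[0, 0], [0, 25]]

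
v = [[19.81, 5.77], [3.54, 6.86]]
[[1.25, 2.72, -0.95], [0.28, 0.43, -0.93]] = v@[[0.06,  0.14,  -0.01], [0.01,  -0.01,  -0.13]]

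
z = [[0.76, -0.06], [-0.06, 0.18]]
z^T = [[0.76, -0.06], [-0.06, 0.18]]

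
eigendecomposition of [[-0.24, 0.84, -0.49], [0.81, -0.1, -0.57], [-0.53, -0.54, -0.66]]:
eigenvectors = [[-0.62+0.00j, (0.16-0.52j), (0.16+0.52j)], [(-0.67+0j), 0.25+0.48j, (0.25-0.48j)], [(0.41+0j), 0.65+0.00j, (0.65-0j)]]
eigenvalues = [(1+0j), (-1+0.03j), (-1-0.03j)]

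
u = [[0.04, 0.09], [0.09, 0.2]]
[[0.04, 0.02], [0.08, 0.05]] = u @ [[0.29,  -0.02],  [0.29,  0.25]]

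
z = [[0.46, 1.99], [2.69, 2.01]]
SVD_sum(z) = [[1.21, 1.27], [2.29, 2.39]] + [[-0.75, 0.72], [0.4, -0.38]]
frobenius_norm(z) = 3.93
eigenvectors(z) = [[-0.77, -0.53], [0.64, -0.85]]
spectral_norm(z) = 3.75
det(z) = -4.43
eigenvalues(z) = [-1.21, 3.68]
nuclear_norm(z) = 4.93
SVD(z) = [[-0.47, -0.88], [-0.88, 0.47]] @ diag([3.748637409863081, 1.1813625901369187]) @ [[-0.69, -0.72], [0.72, -0.69]]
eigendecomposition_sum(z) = [[-0.79,0.49],[0.66,-0.41]] + [[1.25, 1.50],[2.03, 2.42]]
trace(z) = 2.47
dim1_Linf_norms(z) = [1.99, 2.69]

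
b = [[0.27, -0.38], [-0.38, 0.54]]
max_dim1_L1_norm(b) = 0.92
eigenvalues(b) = [0.0, 0.81]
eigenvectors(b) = [[-0.82, 0.58], [-0.58, -0.82]]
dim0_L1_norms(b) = [0.65, 0.92]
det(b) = 0.00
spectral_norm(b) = 0.81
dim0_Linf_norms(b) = [0.38, 0.54]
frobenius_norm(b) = 0.81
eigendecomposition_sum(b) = [[0.00, 0.0], [0.0, 0.00]] + [[0.27, -0.38],  [-0.38, 0.54]]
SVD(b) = [[-0.58,0.82], [0.82,0.58]] @ diag([0.8082679010285843, 0.001732098971415749]) @ [[-0.58,0.82],[0.82,0.58]]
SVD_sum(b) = [[0.27, -0.38],  [-0.38, 0.54]] + [[0.00, 0.0], [0.00, 0.00]]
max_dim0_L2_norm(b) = 0.66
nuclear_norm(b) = 0.81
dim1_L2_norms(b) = [0.47, 0.66]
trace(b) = 0.81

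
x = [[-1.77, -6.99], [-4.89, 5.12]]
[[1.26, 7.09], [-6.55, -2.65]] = x @[[0.91, -0.41], [-0.41, -0.91]]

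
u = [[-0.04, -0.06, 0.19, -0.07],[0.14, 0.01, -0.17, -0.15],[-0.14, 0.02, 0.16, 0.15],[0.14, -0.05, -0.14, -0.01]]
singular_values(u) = [0.43, 0.19, 0.09, 0.01]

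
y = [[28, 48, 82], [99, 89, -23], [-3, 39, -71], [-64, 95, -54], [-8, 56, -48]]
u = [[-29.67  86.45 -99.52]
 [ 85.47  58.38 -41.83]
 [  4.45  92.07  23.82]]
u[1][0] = 85.47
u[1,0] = 85.47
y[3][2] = -54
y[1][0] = 99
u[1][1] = 58.38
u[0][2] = -99.52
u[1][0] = 85.47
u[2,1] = 92.07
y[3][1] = 95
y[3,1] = 95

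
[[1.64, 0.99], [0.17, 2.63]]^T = [[1.64,0.17], [0.99,2.63]]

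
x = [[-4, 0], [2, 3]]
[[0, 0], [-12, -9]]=x @[[0, 0], [-4, -3]]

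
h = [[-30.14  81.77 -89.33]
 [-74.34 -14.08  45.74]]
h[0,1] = 81.77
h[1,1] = -14.08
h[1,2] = 45.74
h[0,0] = -30.14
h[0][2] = -89.33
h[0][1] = 81.77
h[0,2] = -89.33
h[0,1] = 81.77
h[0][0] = -30.14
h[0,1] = 81.77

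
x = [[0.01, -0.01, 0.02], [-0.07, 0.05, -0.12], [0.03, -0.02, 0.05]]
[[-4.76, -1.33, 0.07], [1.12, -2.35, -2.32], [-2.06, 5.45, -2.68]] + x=[[-4.75, -1.34, 0.09], [1.05, -2.3, -2.44], [-2.03, 5.43, -2.63]]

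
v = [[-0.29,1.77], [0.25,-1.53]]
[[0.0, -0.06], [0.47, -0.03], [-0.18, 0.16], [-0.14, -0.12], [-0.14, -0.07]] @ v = [[-0.02, 0.09], [-0.14, 0.88], [0.09, -0.56], [0.01, -0.06], [0.02, -0.14]]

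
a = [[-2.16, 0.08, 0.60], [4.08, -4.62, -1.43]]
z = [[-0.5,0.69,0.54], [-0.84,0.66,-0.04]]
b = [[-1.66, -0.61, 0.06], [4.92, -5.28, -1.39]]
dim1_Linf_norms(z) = [0.69, 0.84]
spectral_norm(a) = 6.54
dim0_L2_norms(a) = [4.62, 4.62, 1.55]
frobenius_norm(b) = 7.56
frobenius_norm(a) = 6.71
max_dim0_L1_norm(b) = 6.58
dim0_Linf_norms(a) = [4.08, 4.62, 1.43]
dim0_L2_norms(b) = [5.19, 5.32, 1.39]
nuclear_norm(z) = 1.86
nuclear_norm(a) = 8.07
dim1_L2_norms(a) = [2.24, 6.33]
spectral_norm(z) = 1.39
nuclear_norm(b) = 9.01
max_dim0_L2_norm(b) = 5.32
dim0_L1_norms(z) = [1.34, 1.35, 0.58]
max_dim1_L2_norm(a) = 6.33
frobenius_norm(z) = 1.47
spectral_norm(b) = 7.38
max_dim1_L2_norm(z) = 1.07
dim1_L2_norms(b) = [1.77, 7.35]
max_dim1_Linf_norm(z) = 0.84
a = z + b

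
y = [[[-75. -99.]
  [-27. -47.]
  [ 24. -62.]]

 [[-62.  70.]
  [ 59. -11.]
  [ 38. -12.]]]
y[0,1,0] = -27.0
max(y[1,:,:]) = 70.0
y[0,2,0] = 24.0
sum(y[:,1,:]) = -26.0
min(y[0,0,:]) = -99.0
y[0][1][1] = -47.0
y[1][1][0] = 59.0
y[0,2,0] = 24.0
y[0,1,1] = -47.0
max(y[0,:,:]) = 24.0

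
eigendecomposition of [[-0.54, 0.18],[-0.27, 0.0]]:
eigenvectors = [[-0.84, -0.39],[-0.54, -0.92]]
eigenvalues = [-0.43, -0.11]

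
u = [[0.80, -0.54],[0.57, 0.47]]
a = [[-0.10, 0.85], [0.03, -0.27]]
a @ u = [[0.4, 0.45],[-0.13, -0.14]]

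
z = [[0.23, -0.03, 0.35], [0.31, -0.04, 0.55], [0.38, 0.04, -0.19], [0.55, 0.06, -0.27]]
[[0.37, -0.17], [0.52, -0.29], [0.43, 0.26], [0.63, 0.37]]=z @ [[1.24,0.38], [0.30,-0.91], [0.26,-0.81]]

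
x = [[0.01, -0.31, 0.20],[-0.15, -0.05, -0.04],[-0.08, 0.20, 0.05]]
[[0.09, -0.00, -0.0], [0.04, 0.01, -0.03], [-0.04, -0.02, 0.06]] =x@[[-0.15, -0.00, 0.02], [-0.27, -0.07, 0.22], [0.02, -0.12, 0.33]]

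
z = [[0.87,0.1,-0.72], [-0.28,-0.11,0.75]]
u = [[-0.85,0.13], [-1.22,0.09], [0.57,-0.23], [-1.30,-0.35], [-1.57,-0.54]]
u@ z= [[-0.78, -0.10, 0.71], [-1.09, -0.13, 0.95], [0.56, 0.08, -0.58], [-1.03, -0.09, 0.67], [-1.21, -0.1, 0.73]]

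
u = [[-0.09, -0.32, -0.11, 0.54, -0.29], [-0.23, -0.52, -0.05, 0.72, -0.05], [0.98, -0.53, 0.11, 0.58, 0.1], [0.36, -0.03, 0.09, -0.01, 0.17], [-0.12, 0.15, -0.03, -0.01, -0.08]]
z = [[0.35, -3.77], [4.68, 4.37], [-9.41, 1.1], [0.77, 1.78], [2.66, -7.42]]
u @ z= [[-0.85,1.93],[-1.62,0.19],[-2.46,-5.6],[-0.42,-2.67],[0.72,1.65]]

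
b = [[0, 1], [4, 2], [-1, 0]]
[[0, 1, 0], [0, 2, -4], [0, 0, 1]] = b @ [[0, 0, -1], [0, 1, 0]]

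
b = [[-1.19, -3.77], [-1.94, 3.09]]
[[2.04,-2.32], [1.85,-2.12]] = b@[[-1.21, 1.38], [-0.16, 0.18]]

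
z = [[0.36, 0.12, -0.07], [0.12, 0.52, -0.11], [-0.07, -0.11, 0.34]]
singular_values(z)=[0.64, 0.3, 0.28]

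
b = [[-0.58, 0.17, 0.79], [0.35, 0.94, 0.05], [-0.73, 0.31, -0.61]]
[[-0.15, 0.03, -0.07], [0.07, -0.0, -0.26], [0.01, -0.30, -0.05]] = b@[[0.11, 0.20, -0.01], [0.04, -0.09, -0.27], [-0.12, 0.21, -0.04]]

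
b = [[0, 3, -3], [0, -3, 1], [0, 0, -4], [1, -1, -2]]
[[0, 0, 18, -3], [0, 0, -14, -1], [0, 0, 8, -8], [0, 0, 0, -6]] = b @ [[0, 0, 0, -1], [0, 0, 4, 1], [0, 0, -2, 2]]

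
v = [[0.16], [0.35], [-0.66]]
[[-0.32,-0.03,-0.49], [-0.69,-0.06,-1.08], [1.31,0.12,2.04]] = v @ [[-1.98, -0.18, -3.09]]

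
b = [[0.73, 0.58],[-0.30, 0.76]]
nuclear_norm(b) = 1.73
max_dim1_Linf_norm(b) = 0.76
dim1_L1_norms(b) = [1.31, 1.06]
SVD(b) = [[0.84, 0.54], [0.54, -0.84]] @ diag([1.0060324613827265, 0.7244299045761521]) @ [[0.45,  0.89], [0.89,  -0.45]]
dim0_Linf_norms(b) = [0.73, 0.76]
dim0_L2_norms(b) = [0.79, 0.96]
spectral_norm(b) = 1.01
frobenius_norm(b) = 1.24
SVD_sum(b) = [[0.38, 0.76],  [0.24, 0.49]] + [[0.35, -0.18],[-0.54, 0.27]]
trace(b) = 1.49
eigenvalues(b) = [(0.74+0.42j), (0.74-0.42j)]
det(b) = 0.73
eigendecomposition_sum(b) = [[0.36+0.22j, 0.29-0.52j],[-0.15+0.27j, (0.38+0.2j)]] + [[0.36-0.22j, 0.29+0.52j], [(-0.15-0.27j), 0.38-0.20j]]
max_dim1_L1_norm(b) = 1.31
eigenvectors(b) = [[(0.81+0j), (0.81-0j)], [(0.02+0.58j), 0.02-0.58j]]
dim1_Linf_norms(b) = [0.73, 0.76]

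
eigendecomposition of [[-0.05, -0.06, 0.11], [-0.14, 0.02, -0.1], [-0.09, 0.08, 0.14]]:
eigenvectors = [[-0.68+0.00j, 0.16-0.37j, (0.16+0.37j)], [(-0.73+0j), -0.05+0.64j, (-0.05-0.64j)], [-0.01+0.00j, (0.65+0j), 0.65-0.00j]]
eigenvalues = [(-0.11+0j), (0.11+0.13j), (0.11-0.13j)]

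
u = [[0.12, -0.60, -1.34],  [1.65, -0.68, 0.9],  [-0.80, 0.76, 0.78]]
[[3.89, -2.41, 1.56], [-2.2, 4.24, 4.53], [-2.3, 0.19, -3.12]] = u @ [[-1.59, 3.01, 1.33], [-2.92, 2.39, -3.02], [-1.74, 1.0, 0.31]]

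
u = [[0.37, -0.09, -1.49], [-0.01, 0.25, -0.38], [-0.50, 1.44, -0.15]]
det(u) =0.007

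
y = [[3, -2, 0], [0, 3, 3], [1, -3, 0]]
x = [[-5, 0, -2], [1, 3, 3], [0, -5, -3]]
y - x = [[8, -2, 2], [-1, 0, 0], [1, 2, 3]]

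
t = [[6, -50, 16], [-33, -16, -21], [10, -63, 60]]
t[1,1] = -16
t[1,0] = -33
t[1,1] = -16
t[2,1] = -63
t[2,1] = -63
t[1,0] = -33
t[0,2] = 16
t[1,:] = [-33, -16, -21]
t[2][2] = 60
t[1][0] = -33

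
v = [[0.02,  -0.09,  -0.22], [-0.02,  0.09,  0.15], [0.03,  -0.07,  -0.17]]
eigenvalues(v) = [-0.06, -0.04, 0.04]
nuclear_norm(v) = 0.38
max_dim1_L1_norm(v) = 0.33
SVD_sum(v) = [[0.03, -0.1, -0.22], [-0.02, 0.07, 0.16], [0.02, -0.08, -0.17]] + [[-0.00,0.01,-0.0], [-0.0,0.02,-0.01], [-0.00,0.01,-0.0]] + [[-0.01, -0.00, -0.00],  [0.00, 0.0, 0.0],  [0.01, 0.00, 0.0]]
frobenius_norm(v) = 0.35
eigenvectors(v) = [[0.83, -0.90, -0.29],[-0.33, 0.26, 0.89],[0.45, -0.34, -0.34]]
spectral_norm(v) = 0.35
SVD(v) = [[-0.68,-0.41,-0.6], [0.5,-0.87,0.02], [-0.53,-0.29,0.80]] @ diag([0.34921110483413637, 0.022833218038042377, 0.01141264275043455]) @ [[-0.11, 0.41, 0.90], [0.02, -0.91, 0.42], [0.99, 0.07, 0.09]]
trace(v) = -0.06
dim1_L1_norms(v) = [0.33, 0.26, 0.27]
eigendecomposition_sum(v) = [[0.14, -0.14, -0.49], [-0.06, 0.06, 0.19], [0.08, -0.07, -0.26]] + [[-0.12, 0.07, 0.28], [0.04, -0.02, -0.08], [-0.05, 0.03, 0.11]] + [[-0.0, -0.02, -0.01], [0.00, 0.05, 0.04], [-0.0, -0.02, -0.01]]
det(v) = 0.00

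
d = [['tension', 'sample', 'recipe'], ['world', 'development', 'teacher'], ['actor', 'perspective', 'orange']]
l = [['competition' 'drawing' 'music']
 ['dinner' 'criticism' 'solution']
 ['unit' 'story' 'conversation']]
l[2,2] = 'conversation'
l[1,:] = ['dinner', 'criticism', 'solution']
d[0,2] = 'recipe'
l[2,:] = ['unit', 'story', 'conversation']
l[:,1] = ['drawing', 'criticism', 'story']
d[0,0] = 'tension'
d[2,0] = 'actor'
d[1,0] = 'world'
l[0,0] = 'competition'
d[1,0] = 'world'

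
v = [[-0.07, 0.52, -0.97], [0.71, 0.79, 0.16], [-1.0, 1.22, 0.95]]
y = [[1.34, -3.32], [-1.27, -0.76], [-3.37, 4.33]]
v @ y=[[2.51, -4.36], [-0.59, -2.26], [-6.09, 6.51]]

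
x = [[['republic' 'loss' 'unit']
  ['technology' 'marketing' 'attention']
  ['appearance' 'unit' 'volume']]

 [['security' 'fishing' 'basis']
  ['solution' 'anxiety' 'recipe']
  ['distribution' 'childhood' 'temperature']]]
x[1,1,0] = 'solution'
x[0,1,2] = 'attention'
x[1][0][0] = 'security'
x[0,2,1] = 'unit'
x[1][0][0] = 'security'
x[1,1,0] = 'solution'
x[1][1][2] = 'recipe'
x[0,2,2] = 'volume'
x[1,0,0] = 'security'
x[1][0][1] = 'fishing'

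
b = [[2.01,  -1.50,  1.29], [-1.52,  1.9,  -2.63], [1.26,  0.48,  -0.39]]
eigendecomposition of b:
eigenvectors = [[(-0.69+0j), 0.09+0.27j, 0.09-0.27j], [(0.72+0j), (0.72+0j), 0.72-0.00j], [(-0.12+0j), (0.51-0.39j), 0.51+0.39j]]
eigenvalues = [(3.81+0j), (-0.14+0.86j), (-0.14-0.86j)]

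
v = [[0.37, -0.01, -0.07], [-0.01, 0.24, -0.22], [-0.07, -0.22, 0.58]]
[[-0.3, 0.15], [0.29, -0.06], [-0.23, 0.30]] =v @ [[-0.79, 0.55], [1.15, 0.48], [-0.05, 0.76]]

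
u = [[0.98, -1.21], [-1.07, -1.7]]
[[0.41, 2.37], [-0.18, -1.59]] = u @ [[0.31, 2.01], [-0.09, -0.33]]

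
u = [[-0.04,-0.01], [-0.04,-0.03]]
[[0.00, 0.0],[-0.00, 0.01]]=u @ [[-0.11, -0.04], [0.28, -0.25]]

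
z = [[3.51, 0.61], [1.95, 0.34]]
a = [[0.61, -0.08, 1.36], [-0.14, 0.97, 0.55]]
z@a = [[2.06, 0.31, 5.11], [1.14, 0.17, 2.84]]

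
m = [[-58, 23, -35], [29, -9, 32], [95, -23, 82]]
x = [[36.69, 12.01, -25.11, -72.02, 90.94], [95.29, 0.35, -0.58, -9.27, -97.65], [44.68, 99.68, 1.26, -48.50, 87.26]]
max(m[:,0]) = 95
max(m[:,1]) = 23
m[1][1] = -9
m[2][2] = 82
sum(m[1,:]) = 52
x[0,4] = 90.94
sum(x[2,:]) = 184.38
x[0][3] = -72.02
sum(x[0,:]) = 42.51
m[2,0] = 95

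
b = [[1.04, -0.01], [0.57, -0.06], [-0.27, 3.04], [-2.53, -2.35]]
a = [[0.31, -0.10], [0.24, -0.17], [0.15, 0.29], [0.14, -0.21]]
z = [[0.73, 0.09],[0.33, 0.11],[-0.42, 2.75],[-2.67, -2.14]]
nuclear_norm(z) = 6.12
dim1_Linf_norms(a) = [0.31, 0.24, 0.29, 0.21]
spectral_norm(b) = 4.18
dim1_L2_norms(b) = [1.04, 0.57, 3.05, 3.45]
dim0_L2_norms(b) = [2.81, 3.84]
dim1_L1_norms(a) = [0.41, 0.41, 0.44, 0.35]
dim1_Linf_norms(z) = [0.73, 0.33, 2.75, 2.67]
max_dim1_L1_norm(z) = 4.81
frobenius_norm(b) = 4.76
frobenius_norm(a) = 0.60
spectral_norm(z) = 3.89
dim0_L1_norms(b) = [4.41, 5.46]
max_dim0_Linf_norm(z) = 2.75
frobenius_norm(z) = 4.48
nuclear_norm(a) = 0.84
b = a + z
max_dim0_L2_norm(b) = 3.84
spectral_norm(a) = 0.49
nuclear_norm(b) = 6.46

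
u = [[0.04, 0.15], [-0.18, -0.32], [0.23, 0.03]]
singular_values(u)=[0.42, 0.18]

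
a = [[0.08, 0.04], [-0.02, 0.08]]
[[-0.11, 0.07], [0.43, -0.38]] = a@[[-3.64, 2.91], [4.41, -4.03]]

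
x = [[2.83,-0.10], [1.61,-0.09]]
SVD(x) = [[-0.87,  -0.49],[-0.49,  0.87]] @ diag([3.258569187963617, 0.02875495181937691]) @ [[-1.00, 0.04], [-0.04, -1.00]]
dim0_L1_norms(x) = [4.44, 0.19]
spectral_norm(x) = 3.26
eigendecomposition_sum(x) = [[2.83, -0.10],  [1.59, -0.06]] + [[0.00, -0.00], [0.02, -0.03]]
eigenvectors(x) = [[0.87, 0.03], [0.49, 1.00]]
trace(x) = 2.74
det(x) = -0.09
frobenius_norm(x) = 3.26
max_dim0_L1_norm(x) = 4.44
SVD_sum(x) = [[2.83, -0.11],[1.61, -0.07]] + [[0.0, 0.01], [-0.00, -0.02]]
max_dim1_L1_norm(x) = 2.93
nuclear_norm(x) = 3.29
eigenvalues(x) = [2.77, -0.03]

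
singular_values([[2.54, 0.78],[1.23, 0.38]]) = [2.95, 0.0]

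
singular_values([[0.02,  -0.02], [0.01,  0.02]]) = [0.03, 0.02]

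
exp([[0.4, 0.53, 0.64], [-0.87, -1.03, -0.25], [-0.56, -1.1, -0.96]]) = [[1.19, 0.18, 0.44], [-0.6, 0.33, -0.25], [-0.14, -0.45, 0.38]]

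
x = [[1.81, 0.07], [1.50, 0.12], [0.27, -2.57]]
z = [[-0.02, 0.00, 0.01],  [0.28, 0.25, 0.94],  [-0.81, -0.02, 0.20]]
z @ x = [[-0.03, -0.03], [1.14, -2.37], [-1.44, -0.57]]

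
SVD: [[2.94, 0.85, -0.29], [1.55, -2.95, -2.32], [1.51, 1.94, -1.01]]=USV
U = [[-0.43, 0.63, -0.64], [-0.89, -0.43, 0.17], [-0.17, 0.64, 0.75]]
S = [4.2, 3.75, 1.16]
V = [[-0.69,  0.45,  0.56], [0.57,  0.82,  0.05], [-0.44,  0.35,  -0.83]]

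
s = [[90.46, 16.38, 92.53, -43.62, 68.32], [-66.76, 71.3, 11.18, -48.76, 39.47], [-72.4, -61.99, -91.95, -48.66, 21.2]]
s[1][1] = 71.3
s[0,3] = -43.62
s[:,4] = [68.32, 39.47, 21.2]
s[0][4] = 68.32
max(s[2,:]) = 21.2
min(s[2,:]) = -91.95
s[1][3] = -48.76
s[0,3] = -43.62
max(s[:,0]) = 90.46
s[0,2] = 92.53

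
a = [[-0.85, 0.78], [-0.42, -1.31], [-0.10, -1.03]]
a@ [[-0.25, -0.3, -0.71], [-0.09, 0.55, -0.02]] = [[0.14, 0.68, 0.59], [0.22, -0.59, 0.32], [0.12, -0.54, 0.09]]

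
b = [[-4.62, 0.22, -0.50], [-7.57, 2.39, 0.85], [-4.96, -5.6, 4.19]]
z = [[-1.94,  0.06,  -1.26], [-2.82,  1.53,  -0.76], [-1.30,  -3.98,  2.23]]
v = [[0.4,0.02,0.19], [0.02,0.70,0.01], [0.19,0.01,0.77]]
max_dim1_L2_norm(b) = 8.57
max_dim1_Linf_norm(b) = 7.57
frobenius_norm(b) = 12.61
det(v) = 0.19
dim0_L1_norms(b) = [17.15, 8.21, 5.54]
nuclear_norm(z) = 9.55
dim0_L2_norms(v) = [0.44, 0.7, 0.79]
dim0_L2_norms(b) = [10.16, 6.09, 4.3]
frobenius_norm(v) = 1.15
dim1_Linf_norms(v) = [0.4, 0.7, 0.77]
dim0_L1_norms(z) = [6.06, 5.57, 4.25]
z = b @ v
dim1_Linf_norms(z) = [1.94, 2.82, 3.98]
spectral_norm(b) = 10.62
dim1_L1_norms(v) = [0.61, 0.73, 0.97]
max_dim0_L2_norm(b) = 10.16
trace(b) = 1.96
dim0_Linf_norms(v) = [0.4, 0.7, 0.77]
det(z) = -16.96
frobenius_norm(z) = 6.22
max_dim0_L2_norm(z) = 4.26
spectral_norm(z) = 4.92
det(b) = -89.33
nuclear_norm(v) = 1.87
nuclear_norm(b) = 18.55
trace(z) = 1.82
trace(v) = 1.87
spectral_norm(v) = 0.85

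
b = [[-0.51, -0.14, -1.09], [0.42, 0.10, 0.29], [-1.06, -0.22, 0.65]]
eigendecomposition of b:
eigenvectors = [[0.52, 0.8, -0.22], [-0.02, -0.40, 0.98], [-0.85, 0.45, -0.02]]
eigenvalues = [1.29, -1.05, -0.0]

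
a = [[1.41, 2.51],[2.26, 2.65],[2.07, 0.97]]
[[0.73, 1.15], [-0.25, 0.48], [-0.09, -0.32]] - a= [[-0.68, -1.36],[-2.51, -2.17],[-2.16, -1.29]]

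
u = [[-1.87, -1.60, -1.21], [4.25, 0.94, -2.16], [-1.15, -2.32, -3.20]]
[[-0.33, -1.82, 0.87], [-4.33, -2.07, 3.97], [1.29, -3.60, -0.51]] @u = [[-8.12,-3.20,1.55], [-5.27,-4.23,-2.99], [-17.13,-4.26,7.85]]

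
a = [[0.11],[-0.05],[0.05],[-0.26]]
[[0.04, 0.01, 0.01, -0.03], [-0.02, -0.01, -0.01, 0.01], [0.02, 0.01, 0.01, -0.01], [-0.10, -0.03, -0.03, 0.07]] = a @ [[0.39, 0.13, 0.11, -0.26]]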